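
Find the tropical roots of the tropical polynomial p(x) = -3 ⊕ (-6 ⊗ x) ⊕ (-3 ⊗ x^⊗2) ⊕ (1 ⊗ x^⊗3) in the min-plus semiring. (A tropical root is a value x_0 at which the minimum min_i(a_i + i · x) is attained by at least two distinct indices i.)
Roots: {-4, -3, 3}

Each tropical root is a break point of the lower envelope of the lines y = a_i + i · x (there are 4 lines, with slopes 0, 1, ..., 3). Only the lines that attain the minimum somewhere contribute to roots; other lines are dominated. Here the surviving (envelope) indices are i = 3, i = 2, i = 1, i = 0.
Intersections between consecutive envelope lines give the roots: for adjacent envelope indices i < j the intersection is x = (a_i − a_j) / (j − i). Reading off the sorted break points: {-4, -3, 3}.
Verification: at each break x_0, at least two indices attain the minimum of min_i(a_i + i · x_0).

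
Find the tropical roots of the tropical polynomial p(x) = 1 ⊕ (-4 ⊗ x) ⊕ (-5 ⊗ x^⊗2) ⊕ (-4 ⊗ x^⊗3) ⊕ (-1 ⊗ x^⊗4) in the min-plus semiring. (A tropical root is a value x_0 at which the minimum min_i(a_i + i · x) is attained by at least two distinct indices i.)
Roots: {-3, -1, 1, 5}

Each tropical root is a break point of the lower envelope of the lines y = a_i + i · x (there are 5 lines, with slopes 0, 1, ..., 4). Only the lines that attain the minimum somewhere contribute to roots; other lines are dominated. Here the surviving (envelope) indices are i = 4, i = 3, i = 2, i = 1, i = 0.
Intersections between consecutive envelope lines give the roots: for adjacent envelope indices i < j the intersection is x = (a_i − a_j) / (j − i). Reading off the sorted break points: {-3, -1, 1, 5}.
Verification: at each break x_0, at least two indices attain the minimum of min_i(a_i + i · x_0).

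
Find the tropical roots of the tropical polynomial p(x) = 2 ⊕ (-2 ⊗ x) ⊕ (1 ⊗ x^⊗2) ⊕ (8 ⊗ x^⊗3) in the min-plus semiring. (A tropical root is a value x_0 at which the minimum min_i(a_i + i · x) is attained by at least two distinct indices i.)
Roots: {-7, -3, 4}

Each tropical root is a break point of the lower envelope of the lines y = a_i + i · x (there are 4 lines, with slopes 0, 1, ..., 3). Only the lines that attain the minimum somewhere contribute to roots; other lines are dominated. Here the surviving (envelope) indices are i = 3, i = 2, i = 1, i = 0.
Intersections between consecutive envelope lines give the roots: for adjacent envelope indices i < j the intersection is x = (a_i − a_j) / (j − i). Reading off the sorted break points: {-7, -3, 4}.
Verification: at each break x_0, at least two indices attain the minimum of min_i(a_i + i · x_0).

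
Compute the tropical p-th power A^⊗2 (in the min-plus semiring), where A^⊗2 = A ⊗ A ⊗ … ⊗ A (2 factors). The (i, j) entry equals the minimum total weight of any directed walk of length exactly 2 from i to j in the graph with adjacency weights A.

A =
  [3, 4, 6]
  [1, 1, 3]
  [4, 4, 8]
A^⊗2 =
  [5, 5, 7]
  [2, 2, 4]
  [5, 5, 7]

Each entry (A^⊗2)_ij equals the minimum over all length-2 walks i = v_0 → v_1 → … → v_2 = j of Σ_t A[v_t][v_{t+1}]. For example, for (i, j) = (0, 2) we minimise over 3 possible intermediate vertex sequences; the minimum is 7, attained along the walk 0 → 1 → 2.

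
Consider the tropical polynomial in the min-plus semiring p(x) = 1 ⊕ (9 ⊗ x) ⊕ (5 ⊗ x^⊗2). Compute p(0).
p(0) = 1

A tropical monomial a ⊗ x^⊗i evaluates to a + i · x. Evaluating each term at x = 0:
  Term 0 contributes 1 + 0 · 0 = 1
  Term 1 contributes 9 + 1 · 0 = 9
  Term 2 contributes 5 + 2 · 0 = 5
p(0) = ⊕ of these = min[1, 9, 5] = 1.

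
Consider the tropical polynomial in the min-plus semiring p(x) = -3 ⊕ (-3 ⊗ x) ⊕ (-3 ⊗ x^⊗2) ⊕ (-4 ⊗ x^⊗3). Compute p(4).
p(4) = -3

A tropical monomial a ⊗ x^⊗i evaluates to a + i · x. Evaluating each term at x = 4:
  Term 0 contributes -3 + 0 · 4 = -3
  Term 1 contributes -3 + 1 · 4 = 1
  Term 2 contributes -3 + 2 · 4 = 5
  Term 3 contributes -4 + 3 · 4 = 8
p(4) = ⊕ of these = min[-3, 1, 5, 8] = -3.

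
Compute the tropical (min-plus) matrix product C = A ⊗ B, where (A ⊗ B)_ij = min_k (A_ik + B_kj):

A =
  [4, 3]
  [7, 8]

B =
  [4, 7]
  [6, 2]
A ⊗ B =
  [8, 5]
  [11, 10]

Apply the min-plus product entry-by-entry:
  C[0][0] = min over k of (A[0][0] + B[0][0] = 4 + 4 = 8, A[0][1] + B[1][0] = 3 + 6 = 9) = 8 (attained at k = 0)
  C[0][1] = min over k of (A[0][0] + B[0][1] = 4 + 7 = 11, A[0][1] + B[1][1] = 3 + 2 = 5) = 5 (attained at k = 1)
  C[1][0] = min over k of (A[1][0] + B[0][0] = 7 + 4 = 11, A[1][1] + B[1][0] = 8 + 6 = 14) = 11 (attained at k = 0)
  C[1][1] = min over k of (A[1][0] + B[0][1] = 7 + 7 = 14, A[1][1] + B[1][1] = 8 + 2 = 10) = 10 (attained at k = 1)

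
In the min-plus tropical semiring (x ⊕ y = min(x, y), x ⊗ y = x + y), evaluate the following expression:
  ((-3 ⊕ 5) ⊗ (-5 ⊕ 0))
((-3 ⊕ 5) ⊗ (-5 ⊕ 0)) = -8

Expand innermost to outermost. Recall ⊕ takes the minimum of its arguments and ⊗ takes their sum. Working out the expression ((-3 ⊕ 5) ⊗ (-5 ⊕ 0)) gives -8.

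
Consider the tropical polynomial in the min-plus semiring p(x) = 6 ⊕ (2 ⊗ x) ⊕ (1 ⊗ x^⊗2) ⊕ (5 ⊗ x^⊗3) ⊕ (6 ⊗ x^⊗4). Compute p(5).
p(5) = 6

A tropical monomial a ⊗ x^⊗i evaluates to a + i · x. Evaluating each term at x = 5:
  Term 0 contributes 6 + 0 · 5 = 6
  Term 1 contributes 2 + 1 · 5 = 7
  Term 2 contributes 1 + 2 · 5 = 11
  Term 3 contributes 5 + 3 · 5 = 20
  Term 4 contributes 6 + 4 · 5 = 26
p(5) = ⊕ of these = min[6, 7, 11, 20, 26] = 6.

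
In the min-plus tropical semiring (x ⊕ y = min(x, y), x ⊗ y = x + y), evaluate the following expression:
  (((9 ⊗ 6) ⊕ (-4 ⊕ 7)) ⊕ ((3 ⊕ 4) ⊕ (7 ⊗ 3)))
(((9 ⊗ 6) ⊕ (-4 ⊕ 7)) ⊕ ((3 ⊕ 4) ⊕ (7 ⊗ 3))) = -4

Expand innermost to outermost. Recall ⊕ takes the minimum of its arguments and ⊗ takes their sum. Working out the expression (((9 ⊗ 6) ⊕ (-4 ⊕ 7)) ⊕ ((3 ⊕ 4) ⊕ (7 ⊗ 3))) gives -4.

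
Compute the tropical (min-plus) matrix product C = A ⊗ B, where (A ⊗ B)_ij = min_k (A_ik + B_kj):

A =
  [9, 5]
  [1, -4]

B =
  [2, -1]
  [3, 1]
A ⊗ B =
  [8, 6]
  [-1, -3]

Apply the min-plus product entry-by-entry:
  C[0][0] = min over k of (A[0][0] + B[0][0] = 9 + 2 = 11, A[0][1] + B[1][0] = 5 + 3 = 8) = 8 (attained at k = 1)
  C[0][1] = min over k of (A[0][0] + B[0][1] = 9 + -1 = 8, A[0][1] + B[1][1] = 5 + 1 = 6) = 6 (attained at k = 1)
  C[1][0] = min over k of (A[1][0] + B[0][0] = 1 + 2 = 3, A[1][1] + B[1][0] = -4 + 3 = -1) = -1 (attained at k = 1)
  C[1][1] = min over k of (A[1][0] + B[0][1] = 1 + -1 = 0, A[1][1] + B[1][1] = -4 + 1 = -3) = -3 (attained at k = 1)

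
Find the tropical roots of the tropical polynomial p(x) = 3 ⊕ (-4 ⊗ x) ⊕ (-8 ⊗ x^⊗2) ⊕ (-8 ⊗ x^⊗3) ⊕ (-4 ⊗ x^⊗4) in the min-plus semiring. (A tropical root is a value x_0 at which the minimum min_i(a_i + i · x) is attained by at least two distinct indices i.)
Roots: {-4, 0, 4, 7}

Each tropical root is a break point of the lower envelope of the lines y = a_i + i · x (there are 5 lines, with slopes 0, 1, ..., 4). Only the lines that attain the minimum somewhere contribute to roots; other lines are dominated. Here the surviving (envelope) indices are i = 4, i = 3, i = 2, i = 1, i = 0.
Intersections between consecutive envelope lines give the roots: for adjacent envelope indices i < j the intersection is x = (a_i − a_j) / (j − i). Reading off the sorted break points: {-4, 0, 4, 7}.
Verification: at each break x_0, at least two indices attain the minimum of min_i(a_i + i · x_0).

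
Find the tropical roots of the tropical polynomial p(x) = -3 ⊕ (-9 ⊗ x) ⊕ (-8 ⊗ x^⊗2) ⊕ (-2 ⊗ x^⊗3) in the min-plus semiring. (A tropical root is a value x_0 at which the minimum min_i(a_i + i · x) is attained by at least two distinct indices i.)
Roots: {-6, -1, 6}

Each tropical root is a break point of the lower envelope of the lines y = a_i + i · x (there are 4 lines, with slopes 0, 1, ..., 3). Only the lines that attain the minimum somewhere contribute to roots; other lines are dominated. Here the surviving (envelope) indices are i = 3, i = 2, i = 1, i = 0.
Intersections between consecutive envelope lines give the roots: for adjacent envelope indices i < j the intersection is x = (a_i − a_j) / (j − i). Reading off the sorted break points: {-6, -1, 6}.
Verification: at each break x_0, at least two indices attain the minimum of min_i(a_i + i · x_0).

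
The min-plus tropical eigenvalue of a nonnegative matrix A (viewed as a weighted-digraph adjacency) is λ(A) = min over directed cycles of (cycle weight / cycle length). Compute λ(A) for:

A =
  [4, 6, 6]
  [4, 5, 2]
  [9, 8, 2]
λ(A) = 2

Enumerate directed cycles and compute their means (weight / length). Sample:
  cycle 0 → 0: weight = 4, length = 1, mean = 4/1 ≈ 4.000
  cycle 1 → 1: weight = 5, length = 1, mean = 5/1 ≈ 5.000
  cycle 2 → 2: weight = 2, length = 1, mean = 2/1 ≈ 2.000
  cycle 0 → 1 → 0: weight = 10, length = 2, mean = 10/2 ≈ 5.000
  cycle 0 → 2 → 0: weight = 15, length = 2, mean = 15/2 ≈ 7.500
  cycle 1 → 0 → 1: weight = 10, length = 2, mean = 10/2 ≈ 5.000
Minimum mean = 2.000, attained e.g. along the cycle 2 → 2 with weight 2 and length 1. So λ(A) = 2/1 = 2.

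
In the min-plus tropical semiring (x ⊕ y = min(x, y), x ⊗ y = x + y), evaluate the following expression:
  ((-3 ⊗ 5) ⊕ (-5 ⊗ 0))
((-3 ⊗ 5) ⊕ (-5 ⊗ 0)) = -5

Expand innermost to outermost. Recall ⊕ takes the minimum of its arguments and ⊗ takes their sum. Working out the expression ((-3 ⊗ 5) ⊕ (-5 ⊗ 0)) gives -5.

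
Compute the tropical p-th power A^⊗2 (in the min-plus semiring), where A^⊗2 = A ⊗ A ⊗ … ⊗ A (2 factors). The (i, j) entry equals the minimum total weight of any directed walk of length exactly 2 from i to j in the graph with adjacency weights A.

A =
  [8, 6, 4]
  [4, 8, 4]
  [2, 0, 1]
A^⊗2 =
  [6, 4, 5]
  [6, 4, 5]
  [3, 1, 2]

Each entry (A^⊗2)_ij equals the minimum over all length-2 walks i = v_0 → v_1 → … → v_2 = j of Σ_t A[v_t][v_{t+1}]. For example, for (i, j) = (0, 2) we minimise over 3 possible intermediate vertex sequences; the minimum is 5, attained along the walk 0 → 2 → 2.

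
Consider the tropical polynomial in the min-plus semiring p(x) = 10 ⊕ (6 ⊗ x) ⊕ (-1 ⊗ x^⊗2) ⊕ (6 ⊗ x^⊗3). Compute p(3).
p(3) = 5

A tropical monomial a ⊗ x^⊗i evaluates to a + i · x. Evaluating each term at x = 3:
  Term 0 contributes 10 + 0 · 3 = 10
  Term 1 contributes 6 + 1 · 3 = 9
  Term 2 contributes -1 + 2 · 3 = 5
  Term 3 contributes 6 + 3 · 3 = 15
p(3) = ⊕ of these = min[10, 9, 5, 15] = 5.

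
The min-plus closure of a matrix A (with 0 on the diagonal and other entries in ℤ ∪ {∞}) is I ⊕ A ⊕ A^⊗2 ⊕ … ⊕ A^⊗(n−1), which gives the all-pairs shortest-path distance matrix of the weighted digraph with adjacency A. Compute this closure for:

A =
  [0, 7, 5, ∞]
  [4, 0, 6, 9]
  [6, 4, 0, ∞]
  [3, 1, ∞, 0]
Closure =
  [0, 7, 5, 16]
  [4, 0, 6, 9]
  [6, 4, 0, 13]
  [3, 1, 7, 0]

This is the Floyd-Warshall all-pairs shortest-path computation. For each intermediate vertex k = 0, 1, …, 3, update dist[i][j] ← min(dist[i][j], dist[i][k] + dist[k][j]). The final matrix gives, for each (i, j), the minimum total weight of any directed path from i to j (possibly empty when i = j).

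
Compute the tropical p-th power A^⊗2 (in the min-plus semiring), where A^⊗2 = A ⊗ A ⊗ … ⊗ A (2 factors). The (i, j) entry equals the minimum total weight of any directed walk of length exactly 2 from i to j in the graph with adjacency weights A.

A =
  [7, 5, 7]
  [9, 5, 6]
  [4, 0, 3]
A^⊗2 =
  [11, 7, 10]
  [10, 6, 9]
  [7, 3, 6]

Each entry (A^⊗2)_ij equals the minimum over all length-2 walks i = v_0 → v_1 → … → v_2 = j of Σ_t A[v_t][v_{t+1}]. For example, for (i, j) = (0, 2) we minimise over 3 possible intermediate vertex sequences; the minimum is 10, attained along the walk 0 → 2 → 2.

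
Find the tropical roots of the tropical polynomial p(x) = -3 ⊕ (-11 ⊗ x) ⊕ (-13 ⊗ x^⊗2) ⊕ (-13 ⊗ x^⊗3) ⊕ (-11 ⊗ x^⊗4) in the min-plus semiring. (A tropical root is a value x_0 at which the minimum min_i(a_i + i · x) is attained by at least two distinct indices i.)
Roots: {-2, 0, 2, 8}

Each tropical root is a break point of the lower envelope of the lines y = a_i + i · x (there are 5 lines, with slopes 0, 1, ..., 4). Only the lines that attain the minimum somewhere contribute to roots; other lines are dominated. Here the surviving (envelope) indices are i = 4, i = 3, i = 2, i = 1, i = 0.
Intersections between consecutive envelope lines give the roots: for adjacent envelope indices i < j the intersection is x = (a_i − a_j) / (j − i). Reading off the sorted break points: {-2, 0, 2, 8}.
Verification: at each break x_0, at least two indices attain the minimum of min_i(a_i + i · x_0).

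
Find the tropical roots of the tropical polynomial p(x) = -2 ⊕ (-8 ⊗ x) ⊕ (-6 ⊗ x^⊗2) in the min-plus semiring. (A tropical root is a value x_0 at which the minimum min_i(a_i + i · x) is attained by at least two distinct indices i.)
Roots: {-2, 6}

Each tropical root is a break point of the lower envelope of the lines y = a_i + i · x (there are 3 lines, with slopes 0, 1, ..., 2). Only the lines that attain the minimum somewhere contribute to roots; other lines are dominated. Here the surviving (envelope) indices are i = 2, i = 1, i = 0.
Intersections between consecutive envelope lines give the roots: for adjacent envelope indices i < j the intersection is x = (a_i − a_j) / (j − i). Reading off the sorted break points: {-2, 6}.
Verification: at each break x_0, at least two indices attain the minimum of min_i(a_i + i · x_0).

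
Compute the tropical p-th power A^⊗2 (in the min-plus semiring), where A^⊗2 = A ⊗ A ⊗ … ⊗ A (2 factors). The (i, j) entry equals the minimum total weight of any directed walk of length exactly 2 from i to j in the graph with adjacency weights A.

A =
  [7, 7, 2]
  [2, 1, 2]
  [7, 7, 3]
A^⊗2 =
  [9, 8, 5]
  [3, 2, 3]
  [9, 8, 6]

Each entry (A^⊗2)_ij equals the minimum over all length-2 walks i = v_0 → v_1 → … → v_2 = j of Σ_t A[v_t][v_{t+1}]. For example, for (i, j) = (0, 2) we minimise over 3 possible intermediate vertex sequences; the minimum is 5, attained along the walk 0 → 2 → 2.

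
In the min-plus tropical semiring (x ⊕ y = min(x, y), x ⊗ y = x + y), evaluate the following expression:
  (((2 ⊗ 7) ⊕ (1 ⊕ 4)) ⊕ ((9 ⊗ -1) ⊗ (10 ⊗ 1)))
(((2 ⊗ 7) ⊕ (1 ⊕ 4)) ⊕ ((9 ⊗ -1) ⊗ (10 ⊗ 1))) = 1

Expand innermost to outermost. Recall ⊕ takes the minimum of its arguments and ⊗ takes their sum. Working out the expression (((2 ⊗ 7) ⊕ (1 ⊕ 4)) ⊕ ((9 ⊗ -1) ⊗ (10 ⊗ 1))) gives 1.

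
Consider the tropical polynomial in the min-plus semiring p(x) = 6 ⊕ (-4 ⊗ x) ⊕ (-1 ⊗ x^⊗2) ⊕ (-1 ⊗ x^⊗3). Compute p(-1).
p(-1) = -5

A tropical monomial a ⊗ x^⊗i evaluates to a + i · x. Evaluating each term at x = -1:
  Term 0 contributes 6 + 0 · -1 = 6
  Term 1 contributes -4 + 1 · -1 = -5
  Term 2 contributes -1 + 2 · -1 = -3
  Term 3 contributes -1 + 3 · -1 = -4
p(-1) = ⊕ of these = min[6, -5, -3, -4] = -5.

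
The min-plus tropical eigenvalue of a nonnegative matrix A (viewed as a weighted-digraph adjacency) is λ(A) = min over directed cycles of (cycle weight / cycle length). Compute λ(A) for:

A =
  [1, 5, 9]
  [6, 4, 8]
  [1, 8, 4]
λ(A) = 1

Enumerate directed cycles and compute their means (weight / length). Sample:
  cycle 0 → 0: weight = 1, length = 1, mean = 1/1 ≈ 1.000
  cycle 1 → 1: weight = 4, length = 1, mean = 4/1 ≈ 4.000
  cycle 2 → 2: weight = 4, length = 1, mean = 4/1 ≈ 4.000
  cycle 0 → 1 → 0: weight = 11, length = 2, mean = 11/2 ≈ 5.500
  cycle 0 → 2 → 0: weight = 10, length = 2, mean = 10/2 ≈ 5.000
  cycle 1 → 0 → 1: weight = 11, length = 2, mean = 11/2 ≈ 5.500
Minimum mean = 1.000, attained e.g. along the cycle 0 → 0 with weight 1 and length 1. So λ(A) = 1/1 = 1.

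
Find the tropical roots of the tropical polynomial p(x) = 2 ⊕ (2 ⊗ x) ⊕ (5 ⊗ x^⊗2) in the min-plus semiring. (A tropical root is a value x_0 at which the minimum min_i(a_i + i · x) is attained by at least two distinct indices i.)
Roots: {-3, 0}

Each tropical root is a break point of the lower envelope of the lines y = a_i + i · x (there are 3 lines, with slopes 0, 1, ..., 2). Only the lines that attain the minimum somewhere contribute to roots; other lines are dominated. Here the surviving (envelope) indices are i = 2, i = 1, i = 0.
Intersections between consecutive envelope lines give the roots: for adjacent envelope indices i < j the intersection is x = (a_i − a_j) / (j − i). Reading off the sorted break points: {-3, 0}.
Verification: at each break x_0, at least two indices attain the minimum of min_i(a_i + i · x_0).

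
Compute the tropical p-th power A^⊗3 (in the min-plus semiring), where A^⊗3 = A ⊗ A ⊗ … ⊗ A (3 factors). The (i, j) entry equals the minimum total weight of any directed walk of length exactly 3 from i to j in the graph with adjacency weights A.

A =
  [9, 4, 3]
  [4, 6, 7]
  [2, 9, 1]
A^⊗3 =
  [6, 9, 5]
  [9, 13, 8]
  [4, 7, 3]

Each entry (A^⊗3)_ij equals the minimum over all length-3 walks i = v_0 → v_1 → … → v_3 = j of Σ_t A[v_t][v_{t+1}]. For example, for (i, j) = (0, 2) we minimise over 9 possible intermediate vertex sequences; the minimum is 5, attained along the walk 0 → 2 → 2 → 2.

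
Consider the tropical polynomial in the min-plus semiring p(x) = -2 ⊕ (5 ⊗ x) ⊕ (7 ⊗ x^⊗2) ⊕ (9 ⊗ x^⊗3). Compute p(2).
p(2) = -2

A tropical monomial a ⊗ x^⊗i evaluates to a + i · x. Evaluating each term at x = 2:
  Term 0 contributes -2 + 0 · 2 = -2
  Term 1 contributes 5 + 1 · 2 = 7
  Term 2 contributes 7 + 2 · 2 = 11
  Term 3 contributes 9 + 3 · 2 = 15
p(2) = ⊕ of these = min[-2, 7, 11, 15] = -2.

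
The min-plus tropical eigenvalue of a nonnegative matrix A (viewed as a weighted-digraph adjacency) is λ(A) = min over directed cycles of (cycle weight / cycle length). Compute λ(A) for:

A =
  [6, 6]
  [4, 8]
λ(A) = 5

Enumerate directed cycles and compute their means (weight / length). Sample:
  cycle 0 → 0: weight = 6, length = 1, mean = 6/1 ≈ 6.000
  cycle 1 → 1: weight = 8, length = 1, mean = 8/1 ≈ 8.000
  cycle 0 → 1 → 0: weight = 10, length = 2, mean = 10/2 ≈ 5.000
  cycle 1 → 0 → 1: weight = 10, length = 2, mean = 10/2 ≈ 5.000
Minimum mean = 5.000, attained e.g. along the cycle 0 → 1 → 0 with weight 10 and length 2. So λ(A) = 10/2 = 5.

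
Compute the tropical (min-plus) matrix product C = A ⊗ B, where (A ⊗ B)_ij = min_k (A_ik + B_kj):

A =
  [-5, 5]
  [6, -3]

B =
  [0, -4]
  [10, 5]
A ⊗ B =
  [-5, -9]
  [6, 2]

Apply the min-plus product entry-by-entry:
  C[0][0] = min over k of (A[0][0] + B[0][0] = -5 + 0 = -5, A[0][1] + B[1][0] = 5 + 10 = 15) = -5 (attained at k = 0)
  C[0][1] = min over k of (A[0][0] + B[0][1] = -5 + -4 = -9, A[0][1] + B[1][1] = 5 + 5 = 10) = -9 (attained at k = 0)
  C[1][0] = min over k of (A[1][0] + B[0][0] = 6 + 0 = 6, A[1][1] + B[1][0] = -3 + 10 = 7) = 6 (attained at k = 0)
  C[1][1] = min over k of (A[1][0] + B[0][1] = 6 + -4 = 2, A[1][1] + B[1][1] = -3 + 5 = 2) = 2 (attained at k = 0)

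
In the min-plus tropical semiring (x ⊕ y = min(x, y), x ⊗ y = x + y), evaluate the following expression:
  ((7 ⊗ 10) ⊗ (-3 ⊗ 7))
((7 ⊗ 10) ⊗ (-3 ⊗ 7)) = 21

Expand innermost to outermost. Recall ⊕ takes the minimum of its arguments and ⊗ takes their sum. Working out the expression ((7 ⊗ 10) ⊗ (-3 ⊗ 7)) gives 21.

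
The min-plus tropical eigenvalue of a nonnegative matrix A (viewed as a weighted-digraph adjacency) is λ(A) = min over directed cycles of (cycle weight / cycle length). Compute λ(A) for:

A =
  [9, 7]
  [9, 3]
λ(A) = 3

Enumerate directed cycles and compute their means (weight / length). Sample:
  cycle 0 → 0: weight = 9, length = 1, mean = 9/1 ≈ 9.000
  cycle 1 → 1: weight = 3, length = 1, mean = 3/1 ≈ 3.000
  cycle 0 → 1 → 0: weight = 16, length = 2, mean = 16/2 ≈ 8.000
  cycle 1 → 0 → 1: weight = 16, length = 2, mean = 16/2 ≈ 8.000
Minimum mean = 3.000, attained e.g. along the cycle 1 → 1 with weight 3 and length 1. So λ(A) = 3/1 = 3.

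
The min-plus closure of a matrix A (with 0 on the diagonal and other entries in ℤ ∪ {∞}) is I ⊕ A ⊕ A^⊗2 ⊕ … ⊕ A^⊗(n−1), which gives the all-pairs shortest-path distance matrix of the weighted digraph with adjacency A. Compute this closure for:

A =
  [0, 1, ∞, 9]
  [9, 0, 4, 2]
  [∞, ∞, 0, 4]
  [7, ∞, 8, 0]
Closure =
  [0, 1, 5, 3]
  [9, 0, 4, 2]
  [11, 12, 0, 4]
  [7, 8, 8, 0]

This is the Floyd-Warshall all-pairs shortest-path computation. For each intermediate vertex k = 0, 1, …, 3, update dist[i][j] ← min(dist[i][j], dist[i][k] + dist[k][j]). The final matrix gives, for each (i, j), the minimum total weight of any directed path from i to j (possibly empty when i = j).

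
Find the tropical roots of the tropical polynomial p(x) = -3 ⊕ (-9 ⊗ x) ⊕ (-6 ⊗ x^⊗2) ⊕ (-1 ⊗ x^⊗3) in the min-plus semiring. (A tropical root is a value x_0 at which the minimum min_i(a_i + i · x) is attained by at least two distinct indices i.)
Roots: {-5, -3, 6}

Each tropical root is a break point of the lower envelope of the lines y = a_i + i · x (there are 4 lines, with slopes 0, 1, ..., 3). Only the lines that attain the minimum somewhere contribute to roots; other lines are dominated. Here the surviving (envelope) indices are i = 3, i = 2, i = 1, i = 0.
Intersections between consecutive envelope lines give the roots: for adjacent envelope indices i < j the intersection is x = (a_i − a_j) / (j − i). Reading off the sorted break points: {-5, -3, 6}.
Verification: at each break x_0, at least two indices attain the minimum of min_i(a_i + i · x_0).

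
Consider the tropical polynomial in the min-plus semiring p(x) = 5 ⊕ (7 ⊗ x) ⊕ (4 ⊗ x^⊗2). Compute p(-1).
p(-1) = 2

A tropical monomial a ⊗ x^⊗i evaluates to a + i · x. Evaluating each term at x = -1:
  Term 0 contributes 5 + 0 · -1 = 5
  Term 1 contributes 7 + 1 · -1 = 6
  Term 2 contributes 4 + 2 · -1 = 2
p(-1) = ⊕ of these = min[5, 6, 2] = 2.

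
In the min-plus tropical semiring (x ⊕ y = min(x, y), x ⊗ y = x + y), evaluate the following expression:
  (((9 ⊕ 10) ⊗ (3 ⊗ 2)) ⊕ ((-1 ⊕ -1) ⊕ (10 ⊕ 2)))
(((9 ⊕ 10) ⊗ (3 ⊗ 2)) ⊕ ((-1 ⊕ -1) ⊕ (10 ⊕ 2))) = -1

Expand innermost to outermost. Recall ⊕ takes the minimum of its arguments and ⊗ takes their sum. Working out the expression (((9 ⊕ 10) ⊗ (3 ⊗ 2)) ⊕ ((-1 ⊕ -1) ⊕ (10 ⊕ 2))) gives -1.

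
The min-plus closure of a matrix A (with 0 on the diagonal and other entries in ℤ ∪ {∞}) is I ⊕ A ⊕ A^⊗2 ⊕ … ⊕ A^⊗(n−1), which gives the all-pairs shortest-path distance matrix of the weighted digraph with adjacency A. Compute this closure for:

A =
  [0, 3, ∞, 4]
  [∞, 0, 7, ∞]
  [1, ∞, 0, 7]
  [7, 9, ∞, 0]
Closure =
  [0, 3, 10, 4]
  [8, 0, 7, 12]
  [1, 4, 0, 5]
  [7, 9, 16, 0]

This is the Floyd-Warshall all-pairs shortest-path computation. For each intermediate vertex k = 0, 1, …, 3, update dist[i][j] ← min(dist[i][j], dist[i][k] + dist[k][j]). The final matrix gives, for each (i, j), the minimum total weight of any directed path from i to j (possibly empty when i = j).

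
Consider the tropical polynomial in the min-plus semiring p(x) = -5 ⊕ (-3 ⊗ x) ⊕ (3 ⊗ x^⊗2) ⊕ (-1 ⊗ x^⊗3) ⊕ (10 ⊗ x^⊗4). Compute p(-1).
p(-1) = -5

A tropical monomial a ⊗ x^⊗i evaluates to a + i · x. Evaluating each term at x = -1:
  Term 0 contributes -5 + 0 · -1 = -5
  Term 1 contributes -3 + 1 · -1 = -4
  Term 2 contributes 3 + 2 · -1 = 1
  Term 3 contributes -1 + 3 · -1 = -4
  Term 4 contributes 10 + 4 · -1 = 6
p(-1) = ⊕ of these = min[-5, -4, 1, -4, 6] = -5.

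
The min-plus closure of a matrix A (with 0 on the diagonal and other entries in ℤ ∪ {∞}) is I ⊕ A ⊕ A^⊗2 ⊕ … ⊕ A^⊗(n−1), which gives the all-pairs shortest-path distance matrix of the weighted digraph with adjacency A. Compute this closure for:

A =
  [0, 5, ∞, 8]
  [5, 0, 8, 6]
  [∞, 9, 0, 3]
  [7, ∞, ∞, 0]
Closure =
  [0, 5, 13, 8]
  [5, 0, 8, 6]
  [10, 9, 0, 3]
  [7, 12, 20, 0]

This is the Floyd-Warshall all-pairs shortest-path computation. For each intermediate vertex k = 0, 1, …, 3, update dist[i][j] ← min(dist[i][j], dist[i][k] + dist[k][j]). The final matrix gives, for each (i, j), the minimum total weight of any directed path from i to j (possibly empty when i = j).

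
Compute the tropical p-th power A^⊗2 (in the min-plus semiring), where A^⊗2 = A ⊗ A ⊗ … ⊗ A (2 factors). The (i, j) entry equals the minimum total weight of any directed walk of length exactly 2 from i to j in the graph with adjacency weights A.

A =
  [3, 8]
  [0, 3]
A^⊗2 =
  [6, 11]
  [3, 6]

Each entry (A^⊗2)_ij equals the minimum over all length-2 walks i = v_0 → v_1 → … → v_2 = j of Σ_t A[v_t][v_{t+1}]. For example, for (i, j) = (0, 1) we minimise over 2 possible intermediate vertex sequences; the minimum is 11, attained along the walk 0 → 0 → 1.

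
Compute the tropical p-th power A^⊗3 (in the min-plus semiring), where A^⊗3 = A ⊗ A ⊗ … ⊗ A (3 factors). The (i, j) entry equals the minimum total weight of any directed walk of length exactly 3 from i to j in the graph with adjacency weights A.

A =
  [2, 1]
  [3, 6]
A^⊗3 =
  [6, 5]
  [7, 6]

Each entry (A^⊗3)_ij equals the minimum over all length-3 walks i = v_0 → v_1 → … → v_3 = j of Σ_t A[v_t][v_{t+1}]. For example, for (i, j) = (0, 1) we minimise over 4 possible intermediate vertex sequences; the minimum is 5, attained along the walk 0 → 0 → 0 → 1.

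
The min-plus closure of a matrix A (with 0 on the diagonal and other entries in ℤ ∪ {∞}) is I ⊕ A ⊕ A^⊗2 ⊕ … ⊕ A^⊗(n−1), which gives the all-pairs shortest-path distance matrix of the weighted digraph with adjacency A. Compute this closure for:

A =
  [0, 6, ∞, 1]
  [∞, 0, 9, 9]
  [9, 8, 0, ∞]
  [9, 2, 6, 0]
Closure =
  [0, 3, 7, 1]
  [18, 0, 9, 9]
  [9, 8, 0, 10]
  [9, 2, 6, 0]

This is the Floyd-Warshall all-pairs shortest-path computation. For each intermediate vertex k = 0, 1, …, 3, update dist[i][j] ← min(dist[i][j], dist[i][k] + dist[k][j]). The final matrix gives, for each (i, j), the minimum total weight of any directed path from i to j (possibly empty when i = j).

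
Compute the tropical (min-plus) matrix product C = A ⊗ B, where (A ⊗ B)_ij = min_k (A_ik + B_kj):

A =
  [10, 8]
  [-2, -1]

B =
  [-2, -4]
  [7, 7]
A ⊗ B =
  [8, 6]
  [-4, -6]

Apply the min-plus product entry-by-entry:
  C[0][0] = min over k of (A[0][0] + B[0][0] = 10 + -2 = 8, A[0][1] + B[1][0] = 8 + 7 = 15) = 8 (attained at k = 0)
  C[0][1] = min over k of (A[0][0] + B[0][1] = 10 + -4 = 6, A[0][1] + B[1][1] = 8 + 7 = 15) = 6 (attained at k = 0)
  C[1][0] = min over k of (A[1][0] + B[0][0] = -2 + -2 = -4, A[1][1] + B[1][0] = -1 + 7 = 6) = -4 (attained at k = 0)
  C[1][1] = min over k of (A[1][0] + B[0][1] = -2 + -4 = -6, A[1][1] + B[1][1] = -1 + 7 = 6) = -6 (attained at k = 0)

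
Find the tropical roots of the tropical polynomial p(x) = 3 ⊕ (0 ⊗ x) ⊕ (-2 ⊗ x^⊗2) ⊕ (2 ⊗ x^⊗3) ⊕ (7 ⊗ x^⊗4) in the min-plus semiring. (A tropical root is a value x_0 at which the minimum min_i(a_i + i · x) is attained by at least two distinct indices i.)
Roots: {-5, -4, 2, 3}

Each tropical root is a break point of the lower envelope of the lines y = a_i + i · x (there are 5 lines, with slopes 0, 1, ..., 4). Only the lines that attain the minimum somewhere contribute to roots; other lines are dominated. Here the surviving (envelope) indices are i = 4, i = 3, i = 2, i = 1, i = 0.
Intersections between consecutive envelope lines give the roots: for adjacent envelope indices i < j the intersection is x = (a_i − a_j) / (j − i). Reading off the sorted break points: {-5, -4, 2, 3}.
Verification: at each break x_0, at least two indices attain the minimum of min_i(a_i + i · x_0).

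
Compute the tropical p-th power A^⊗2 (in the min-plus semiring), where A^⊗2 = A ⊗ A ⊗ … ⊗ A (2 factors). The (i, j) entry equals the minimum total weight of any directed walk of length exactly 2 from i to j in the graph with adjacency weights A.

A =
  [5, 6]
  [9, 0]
A^⊗2 =
  [10, 6]
  [9, 0]

Each entry (A^⊗2)_ij equals the minimum over all length-2 walks i = v_0 → v_1 → … → v_2 = j of Σ_t A[v_t][v_{t+1}]. For example, for (i, j) = (0, 1) we minimise over 2 possible intermediate vertex sequences; the minimum is 6, attained along the walk 0 → 1 → 1.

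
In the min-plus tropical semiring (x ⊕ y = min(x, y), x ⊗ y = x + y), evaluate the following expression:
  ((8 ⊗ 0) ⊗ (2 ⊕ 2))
((8 ⊗ 0) ⊗ (2 ⊕ 2)) = 10

Expand innermost to outermost. Recall ⊕ takes the minimum of its arguments and ⊗ takes their sum. Working out the expression ((8 ⊗ 0) ⊗ (2 ⊕ 2)) gives 10.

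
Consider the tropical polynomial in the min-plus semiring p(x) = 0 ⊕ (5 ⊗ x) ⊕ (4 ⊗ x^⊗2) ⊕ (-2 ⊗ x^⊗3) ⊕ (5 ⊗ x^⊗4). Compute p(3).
p(3) = 0

A tropical monomial a ⊗ x^⊗i evaluates to a + i · x. Evaluating each term at x = 3:
  Term 0 contributes 0 + 0 · 3 = 0
  Term 1 contributes 5 + 1 · 3 = 8
  Term 2 contributes 4 + 2 · 3 = 10
  Term 3 contributes -2 + 3 · 3 = 7
  Term 4 contributes 5 + 4 · 3 = 17
p(3) = ⊕ of these = min[0, 8, 10, 7, 17] = 0.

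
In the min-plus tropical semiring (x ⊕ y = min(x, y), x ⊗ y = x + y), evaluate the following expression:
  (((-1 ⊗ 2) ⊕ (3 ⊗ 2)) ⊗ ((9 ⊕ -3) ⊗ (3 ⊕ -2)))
(((-1 ⊗ 2) ⊕ (3 ⊗ 2)) ⊗ ((9 ⊕ -3) ⊗ (3 ⊕ -2))) = -4

Expand innermost to outermost. Recall ⊕ takes the minimum of its arguments and ⊗ takes their sum. Working out the expression (((-1 ⊗ 2) ⊕ (3 ⊗ 2)) ⊗ ((9 ⊕ -3) ⊗ (3 ⊕ -2))) gives -4.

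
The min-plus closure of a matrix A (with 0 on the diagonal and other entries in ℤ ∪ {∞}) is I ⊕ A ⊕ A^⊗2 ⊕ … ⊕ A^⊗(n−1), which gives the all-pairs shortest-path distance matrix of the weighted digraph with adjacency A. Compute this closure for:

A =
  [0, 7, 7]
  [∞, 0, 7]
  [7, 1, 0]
Closure =
  [0, 7, 7]
  [14, 0, 7]
  [7, 1, 0]

This is the Floyd-Warshall all-pairs shortest-path computation. For each intermediate vertex k = 0, 1, …, 2, update dist[i][j] ← min(dist[i][j], dist[i][k] + dist[k][j]). The final matrix gives, for each (i, j), the minimum total weight of any directed path from i to j (possibly empty when i = j).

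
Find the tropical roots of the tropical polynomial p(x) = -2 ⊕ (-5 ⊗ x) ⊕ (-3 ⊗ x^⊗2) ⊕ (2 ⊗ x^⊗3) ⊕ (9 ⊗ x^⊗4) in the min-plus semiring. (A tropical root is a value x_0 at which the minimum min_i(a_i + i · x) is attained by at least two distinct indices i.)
Roots: {-7, -5, -2, 3}

Each tropical root is a break point of the lower envelope of the lines y = a_i + i · x (there are 5 lines, with slopes 0, 1, ..., 4). Only the lines that attain the minimum somewhere contribute to roots; other lines are dominated. Here the surviving (envelope) indices are i = 4, i = 3, i = 2, i = 1, i = 0.
Intersections between consecutive envelope lines give the roots: for adjacent envelope indices i < j the intersection is x = (a_i − a_j) / (j − i). Reading off the sorted break points: {-7, -5, -2, 3}.
Verification: at each break x_0, at least two indices attain the minimum of min_i(a_i + i · x_0).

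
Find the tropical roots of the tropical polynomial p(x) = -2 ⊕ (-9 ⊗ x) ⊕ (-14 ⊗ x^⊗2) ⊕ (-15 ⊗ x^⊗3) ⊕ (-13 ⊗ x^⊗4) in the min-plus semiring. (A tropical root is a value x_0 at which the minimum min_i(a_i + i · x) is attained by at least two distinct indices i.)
Roots: {-2, 1, 5, 7}

Each tropical root is a break point of the lower envelope of the lines y = a_i + i · x (there are 5 lines, with slopes 0, 1, ..., 4). Only the lines that attain the minimum somewhere contribute to roots; other lines are dominated. Here the surviving (envelope) indices are i = 4, i = 3, i = 2, i = 1, i = 0.
Intersections between consecutive envelope lines give the roots: for adjacent envelope indices i < j the intersection is x = (a_i − a_j) / (j − i). Reading off the sorted break points: {-2, 1, 5, 7}.
Verification: at each break x_0, at least two indices attain the minimum of min_i(a_i + i · x_0).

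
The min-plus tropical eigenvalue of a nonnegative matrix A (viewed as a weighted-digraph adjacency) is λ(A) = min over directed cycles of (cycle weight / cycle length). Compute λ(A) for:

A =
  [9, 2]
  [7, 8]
λ(A) = 9/2

Enumerate directed cycles and compute their means (weight / length). Sample:
  cycle 0 → 0: weight = 9, length = 1, mean = 9/1 ≈ 9.000
  cycle 1 → 1: weight = 8, length = 1, mean = 8/1 ≈ 8.000
  cycle 0 → 1 → 0: weight = 9, length = 2, mean = 9/2 ≈ 4.500
  cycle 1 → 0 → 1: weight = 9, length = 2, mean = 9/2 ≈ 4.500
Minimum mean = 4.500, attained e.g. along the cycle 0 → 1 → 0 with weight 9 and length 2. So λ(A) = 9/2 = 9/2.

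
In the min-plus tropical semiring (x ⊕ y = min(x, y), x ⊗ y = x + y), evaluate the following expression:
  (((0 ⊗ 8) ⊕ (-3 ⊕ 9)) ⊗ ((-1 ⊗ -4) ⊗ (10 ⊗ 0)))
(((0 ⊗ 8) ⊕ (-3 ⊕ 9)) ⊗ ((-1 ⊗ -4) ⊗ (10 ⊗ 0))) = 2

Expand innermost to outermost. Recall ⊕ takes the minimum of its arguments and ⊗ takes their sum. Working out the expression (((0 ⊗ 8) ⊕ (-3 ⊕ 9)) ⊗ ((-1 ⊗ -4) ⊗ (10 ⊗ 0))) gives 2.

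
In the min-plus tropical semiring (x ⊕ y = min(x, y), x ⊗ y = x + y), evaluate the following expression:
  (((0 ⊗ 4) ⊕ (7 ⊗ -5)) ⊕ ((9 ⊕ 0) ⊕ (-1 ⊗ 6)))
(((0 ⊗ 4) ⊕ (7 ⊗ -5)) ⊕ ((9 ⊕ 0) ⊕ (-1 ⊗ 6))) = 0

Expand innermost to outermost. Recall ⊕ takes the minimum of its arguments and ⊗ takes their sum. Working out the expression (((0 ⊗ 4) ⊕ (7 ⊗ -5)) ⊕ ((9 ⊕ 0) ⊕ (-1 ⊗ 6))) gives 0.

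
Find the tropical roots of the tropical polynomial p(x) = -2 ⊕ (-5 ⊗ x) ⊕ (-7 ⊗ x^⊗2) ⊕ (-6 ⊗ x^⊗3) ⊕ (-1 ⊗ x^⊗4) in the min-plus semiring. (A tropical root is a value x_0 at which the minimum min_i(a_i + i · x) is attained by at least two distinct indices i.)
Roots: {-5, -1, 2, 3}

Each tropical root is a break point of the lower envelope of the lines y = a_i + i · x (there are 5 lines, with slopes 0, 1, ..., 4). Only the lines that attain the minimum somewhere contribute to roots; other lines are dominated. Here the surviving (envelope) indices are i = 4, i = 3, i = 2, i = 1, i = 0.
Intersections between consecutive envelope lines give the roots: for adjacent envelope indices i < j the intersection is x = (a_i − a_j) / (j − i). Reading off the sorted break points: {-5, -1, 2, 3}.
Verification: at each break x_0, at least two indices attain the minimum of min_i(a_i + i · x_0).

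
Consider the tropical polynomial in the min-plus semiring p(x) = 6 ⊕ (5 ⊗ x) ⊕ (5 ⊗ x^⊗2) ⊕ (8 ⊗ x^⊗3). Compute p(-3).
p(-3) = -1

A tropical monomial a ⊗ x^⊗i evaluates to a + i · x. Evaluating each term at x = -3:
  Term 0 contributes 6 + 0 · -3 = 6
  Term 1 contributes 5 + 1 · -3 = 2
  Term 2 contributes 5 + 2 · -3 = -1
  Term 3 contributes 8 + 3 · -3 = -1
p(-3) = ⊕ of these = min[6, 2, -1, -1] = -1.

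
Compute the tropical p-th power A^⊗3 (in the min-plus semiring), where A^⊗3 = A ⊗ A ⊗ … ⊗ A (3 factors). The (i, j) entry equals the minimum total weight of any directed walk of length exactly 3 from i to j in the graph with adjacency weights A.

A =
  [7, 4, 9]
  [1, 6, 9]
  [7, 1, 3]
A^⊗3 =
  [11, 9, 14]
  [6, 11, 13]
  [5, 6, 9]

Each entry (A^⊗3)_ij equals the minimum over all length-3 walks i = v_0 → v_1 → … → v_3 = j of Σ_t A[v_t][v_{t+1}]. For example, for (i, j) = (0, 2) we minimise over 9 possible intermediate vertex sequences; the minimum is 14, attained along the walk 0 → 1 → 0 → 2.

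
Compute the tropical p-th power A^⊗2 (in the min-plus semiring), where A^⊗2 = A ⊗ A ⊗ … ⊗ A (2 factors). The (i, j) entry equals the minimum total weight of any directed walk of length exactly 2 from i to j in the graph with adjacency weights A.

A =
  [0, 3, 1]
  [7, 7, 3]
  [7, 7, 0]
A^⊗2 =
  [0, 3, 1]
  [7, 10, 3]
  [7, 7, 0]

Each entry (A^⊗2)_ij equals the minimum over all length-2 walks i = v_0 → v_1 → … → v_2 = j of Σ_t A[v_t][v_{t+1}]. For example, for (i, j) = (0, 2) we minimise over 3 possible intermediate vertex sequences; the minimum is 1, attained along the walk 0 → 0 → 2.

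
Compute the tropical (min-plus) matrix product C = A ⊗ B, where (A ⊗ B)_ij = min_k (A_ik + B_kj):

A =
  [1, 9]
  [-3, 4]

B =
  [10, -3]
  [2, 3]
A ⊗ B =
  [11, -2]
  [6, -6]

Apply the min-plus product entry-by-entry:
  C[0][0] = min over k of (A[0][0] + B[0][0] = 1 + 10 = 11, A[0][1] + B[1][0] = 9 + 2 = 11) = 11 (attained at k = 0)
  C[0][1] = min over k of (A[0][0] + B[0][1] = 1 + -3 = -2, A[0][1] + B[1][1] = 9 + 3 = 12) = -2 (attained at k = 0)
  C[1][0] = min over k of (A[1][0] + B[0][0] = -3 + 10 = 7, A[1][1] + B[1][0] = 4 + 2 = 6) = 6 (attained at k = 1)
  C[1][1] = min over k of (A[1][0] + B[0][1] = -3 + -3 = -6, A[1][1] + B[1][1] = 4 + 3 = 7) = -6 (attained at k = 0)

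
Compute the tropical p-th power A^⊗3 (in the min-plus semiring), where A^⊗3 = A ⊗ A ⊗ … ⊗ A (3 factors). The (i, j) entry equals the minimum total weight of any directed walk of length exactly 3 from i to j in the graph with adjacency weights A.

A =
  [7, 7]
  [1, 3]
A^⊗3 =
  [11, 13]
  [7, 9]

Each entry (A^⊗3)_ij equals the minimum over all length-3 walks i = v_0 → v_1 → … → v_3 = j of Σ_t A[v_t][v_{t+1}]. For example, for (i, j) = (0, 1) we minimise over 4 possible intermediate vertex sequences; the minimum is 13, attained along the walk 0 → 1 → 1 → 1.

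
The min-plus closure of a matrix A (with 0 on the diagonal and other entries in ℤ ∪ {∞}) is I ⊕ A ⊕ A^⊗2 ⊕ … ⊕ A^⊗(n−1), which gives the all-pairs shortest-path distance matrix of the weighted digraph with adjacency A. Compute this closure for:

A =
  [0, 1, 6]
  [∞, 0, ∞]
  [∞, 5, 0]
Closure =
  [0, 1, 6]
  [∞, 0, ∞]
  [∞, 5, 0]

This is the Floyd-Warshall all-pairs shortest-path computation. For each intermediate vertex k = 0, 1, …, 2, update dist[i][j] ← min(dist[i][j], dist[i][k] + dist[k][j]). The final matrix gives, for each (i, j), the minimum total weight of any directed path from i to j (possibly empty when i = j).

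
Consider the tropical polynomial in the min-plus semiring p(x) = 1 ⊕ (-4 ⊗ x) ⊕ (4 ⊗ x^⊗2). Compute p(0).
p(0) = -4

A tropical monomial a ⊗ x^⊗i evaluates to a + i · x. Evaluating each term at x = 0:
  Term 0 contributes 1 + 0 · 0 = 1
  Term 1 contributes -4 + 1 · 0 = -4
  Term 2 contributes 4 + 2 · 0 = 4
p(0) = ⊕ of these = min[1, -4, 4] = -4.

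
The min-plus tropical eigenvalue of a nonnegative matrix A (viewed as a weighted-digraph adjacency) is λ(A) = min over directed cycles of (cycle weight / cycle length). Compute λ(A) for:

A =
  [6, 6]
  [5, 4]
λ(A) = 4

Enumerate directed cycles and compute their means (weight / length). Sample:
  cycle 0 → 0: weight = 6, length = 1, mean = 6/1 ≈ 6.000
  cycle 1 → 1: weight = 4, length = 1, mean = 4/1 ≈ 4.000
  cycle 0 → 1 → 0: weight = 11, length = 2, mean = 11/2 ≈ 5.500
  cycle 1 → 0 → 1: weight = 11, length = 2, mean = 11/2 ≈ 5.500
Minimum mean = 4.000, attained e.g. along the cycle 1 → 1 with weight 4 and length 1. So λ(A) = 4/1 = 4.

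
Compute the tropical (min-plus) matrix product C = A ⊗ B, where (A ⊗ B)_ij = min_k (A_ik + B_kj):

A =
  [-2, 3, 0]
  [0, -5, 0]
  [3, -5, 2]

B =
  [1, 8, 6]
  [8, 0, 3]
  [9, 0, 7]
A ⊗ B =
  [-1, 0, 4]
  [1, -5, -2]
  [3, -5, -2]

Apply the min-plus product entry-by-entry:
  C[0][0] = min over k of (A[0][0] + B[0][0] = -2 + 1 = -1, A[0][1] + B[1][0] = 3 + 8 = 11, A[0][2] + B[2][0] = 0 + 9 = 9) = -1 (attained at k = 0)
  C[0][1] = min over k of (A[0][0] + B[0][1] = -2 + 8 = 6, A[0][1] + B[1][1] = 3 + 0 = 3, A[0][2] + B[2][1] = 0 + 0 = 0) = 0 (attained at k = 2)
  C[0][2] = min over k of (A[0][0] + B[0][2] = -2 + 6 = 4, A[0][1] + B[1][2] = 3 + 3 = 6, A[0][2] + B[2][2] = 0 + 7 = 7) = 4 (attained at k = 0)
  C[1][0] = min over k of (A[1][0] + B[0][0] = 0 + 1 = 1, A[1][1] + B[1][0] = -5 + 8 = 3, A[1][2] + B[2][0] = 0 + 9 = 9) = 1 (attained at k = 0)
  C[1][1] = min over k of (A[1][0] + B[0][1] = 0 + 8 = 8, A[1][1] + B[1][1] = -5 + 0 = -5, A[1][2] + B[2][1] = 0 + 0 = 0) = -5 (attained at k = 1)
  C[1][2] = min over k of (A[1][0] + B[0][2] = 0 + 6 = 6, A[1][1] + B[1][2] = -5 + 3 = -2, A[1][2] + B[2][2] = 0 + 7 = 7) = -2 (attained at k = 1)
  C[2][0] = min over k of (A[2][0] + B[0][0] = 3 + 1 = 4, A[2][1] + B[1][0] = -5 + 8 = 3, A[2][2] + B[2][0] = 2 + 9 = 11) = 3 (attained at k = 1)
  C[2][1] = min over k of (A[2][0] + B[0][1] = 3 + 8 = 11, A[2][1] + B[1][1] = -5 + 0 = -5, A[2][2] + B[2][1] = 2 + 0 = 2) = -5 (attained at k = 1)
  C[2][2] = min over k of (A[2][0] + B[0][2] = 3 + 6 = 9, A[2][1] + B[1][2] = -5 + 3 = -2, A[2][2] + B[2][2] = 2 + 7 = 9) = -2 (attained at k = 1)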